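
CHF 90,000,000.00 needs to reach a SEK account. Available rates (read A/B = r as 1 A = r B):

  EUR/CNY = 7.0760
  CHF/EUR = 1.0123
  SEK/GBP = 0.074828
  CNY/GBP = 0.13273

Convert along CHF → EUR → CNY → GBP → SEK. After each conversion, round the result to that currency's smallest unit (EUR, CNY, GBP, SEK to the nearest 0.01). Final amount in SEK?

CHF 90,000,000.00 × 1.0123 = EUR 91,107,000.00
EUR 91,107,000.00 × 7.0760 = CNY 644,673,132.00
CNY 644,673,132.00 × 0.13273 = GBP 85,567,464.81
GBP 85,567,464.81 ÷ 0.074828 = SEK 1,143,522,007.94

SEK 1,143,522,007.94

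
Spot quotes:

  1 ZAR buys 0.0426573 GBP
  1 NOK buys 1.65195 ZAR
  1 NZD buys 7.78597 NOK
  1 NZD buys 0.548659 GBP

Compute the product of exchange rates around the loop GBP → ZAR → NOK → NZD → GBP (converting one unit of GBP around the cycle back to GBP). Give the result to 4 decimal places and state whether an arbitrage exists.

Around GBP → ZAR → NOK → NZD → GBP: 1 ÷ 0.0426573 ÷ 1.65195 ÷ 7.78597 × 0.548659 = 0.999999
Product ≈ 1 (deviation 0.000%, within rounding noise).

1.0000 (no arbitrage)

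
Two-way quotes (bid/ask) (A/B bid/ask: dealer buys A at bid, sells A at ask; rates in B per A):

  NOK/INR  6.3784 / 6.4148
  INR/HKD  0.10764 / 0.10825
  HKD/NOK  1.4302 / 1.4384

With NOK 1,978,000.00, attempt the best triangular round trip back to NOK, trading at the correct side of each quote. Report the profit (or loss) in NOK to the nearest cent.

Best loop NOK → HKD → INR → NOK:
NOK 1,978,000.00 ÷ 1.4384 (buy HKD at ask) = HKD 1,375,139.04
HKD 1,375,139.04 ÷ 0.10825 (buy INR at ask) = INR 12,703,362.99
INR 12,703,362.99 ÷ 6.4148 (buy NOK at ask) = NOK 1,980,320.97

Net profit: NOK 2,320.97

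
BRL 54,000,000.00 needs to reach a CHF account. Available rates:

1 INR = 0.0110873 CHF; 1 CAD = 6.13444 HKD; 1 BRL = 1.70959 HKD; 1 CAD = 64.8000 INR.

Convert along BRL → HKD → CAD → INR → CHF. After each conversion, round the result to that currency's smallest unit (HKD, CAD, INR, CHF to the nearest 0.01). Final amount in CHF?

CHF 10,812,138.75

BRL 54,000,000.00 × 1.70959 = HKD 92,317,860.00
HKD 92,317,860.00 ÷ 6.13444 = CAD 15,049,109.62
CAD 15,049,109.62 × 64.8000 = INR 975,182,303.38
INR 975,182,303.38 × 0.0110873 = CHF 10,812,138.75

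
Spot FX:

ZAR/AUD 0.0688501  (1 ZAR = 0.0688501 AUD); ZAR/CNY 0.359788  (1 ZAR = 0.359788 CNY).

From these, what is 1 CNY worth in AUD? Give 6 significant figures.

CNY/AUD = 0.191363

1 CNY ÷ 0.359788 = 2.77941 ZAR
2.77941 ZAR × 0.0688501 = 0.191363 AUD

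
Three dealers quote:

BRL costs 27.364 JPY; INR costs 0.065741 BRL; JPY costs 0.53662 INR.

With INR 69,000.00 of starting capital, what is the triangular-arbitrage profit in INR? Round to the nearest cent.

Profit: INR 2,477.01

Profitable loop is INR → JPY → BRL → INR:
INR 69,000.00 ÷ 0.53662 = JPY 128,583
JPY 128,583 ÷ 27.364 = BRL 4,698.97
BRL 4,698.97 ÷ 0.065741 = INR 71,477.01
Profit = INR 71,477.01 − INR 69,000.00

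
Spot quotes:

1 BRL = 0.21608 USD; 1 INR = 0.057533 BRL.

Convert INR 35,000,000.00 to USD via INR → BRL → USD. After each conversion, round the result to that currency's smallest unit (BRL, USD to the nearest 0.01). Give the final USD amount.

USD 435,110.57

INR 35,000,000.00 × 0.057533 = BRL 2,013,655.00
BRL 2,013,655.00 × 0.21608 = USD 435,110.57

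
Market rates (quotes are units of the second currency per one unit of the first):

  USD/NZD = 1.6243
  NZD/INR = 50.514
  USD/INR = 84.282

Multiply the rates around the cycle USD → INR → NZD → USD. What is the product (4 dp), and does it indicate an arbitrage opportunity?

Around USD → INR → NZD → USD: 1 × 84.282 ÷ 50.514 ÷ 1.6243 = 1.027204
Product > 1; profitable direction is USD → INR → NZD → USD.

1.0272 (arbitrage exists)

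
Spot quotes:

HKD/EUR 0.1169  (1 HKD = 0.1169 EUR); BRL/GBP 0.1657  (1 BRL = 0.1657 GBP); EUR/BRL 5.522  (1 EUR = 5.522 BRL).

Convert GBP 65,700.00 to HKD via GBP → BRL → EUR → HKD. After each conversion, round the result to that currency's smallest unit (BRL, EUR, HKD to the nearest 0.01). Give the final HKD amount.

HKD 614,231.31

GBP 65,700.00 ÷ 0.1657 = BRL 396,499.70
BRL 396,499.70 ÷ 5.522 = EUR 71,803.64
EUR 71,803.64 ÷ 0.1169 = HKD 614,231.31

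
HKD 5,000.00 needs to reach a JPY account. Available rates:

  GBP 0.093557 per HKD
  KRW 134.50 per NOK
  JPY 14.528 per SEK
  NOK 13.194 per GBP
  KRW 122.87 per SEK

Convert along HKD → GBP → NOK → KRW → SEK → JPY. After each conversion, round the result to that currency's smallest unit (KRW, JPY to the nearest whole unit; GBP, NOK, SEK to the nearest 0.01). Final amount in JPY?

JPY 98,154

HKD 5,000.00 × 0.093557 = GBP 467.79
GBP 467.79 × 13.194 = NOK 6,172.02
NOK 6,172.02 × 134.50 = KRW 830,137
KRW 830,137 ÷ 122.87 = SEK 6,756.22
SEK 6,756.22 × 14.528 = JPY 98,154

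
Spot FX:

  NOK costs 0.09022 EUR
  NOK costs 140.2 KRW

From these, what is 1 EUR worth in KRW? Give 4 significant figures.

1 EUR ÷ 0.09022 = 11.084 NOK
11.084 NOK × 140.2 = 1553.98 KRW

EUR/KRW = 1554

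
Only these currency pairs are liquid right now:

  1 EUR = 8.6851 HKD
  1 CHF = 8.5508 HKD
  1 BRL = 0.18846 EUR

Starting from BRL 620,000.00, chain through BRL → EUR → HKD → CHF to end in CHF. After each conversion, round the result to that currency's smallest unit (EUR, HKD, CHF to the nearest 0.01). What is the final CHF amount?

BRL 620,000.00 × 0.18846 = EUR 116,845.20
EUR 116,845.20 × 8.6851 = HKD 1,014,812.25
HKD 1,014,812.25 ÷ 8.5508 = CHF 118,680.39

CHF 118,680.39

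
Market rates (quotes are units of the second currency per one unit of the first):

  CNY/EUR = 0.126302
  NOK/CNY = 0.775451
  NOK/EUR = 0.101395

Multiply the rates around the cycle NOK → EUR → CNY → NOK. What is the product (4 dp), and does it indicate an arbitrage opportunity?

1.0353 (arbitrage exists)

Around NOK → EUR → CNY → NOK: 1 × 0.101395 ÷ 0.126302 ÷ 0.775451 = 1.035266
Product > 1; profitable direction is NOK → EUR → CNY → NOK.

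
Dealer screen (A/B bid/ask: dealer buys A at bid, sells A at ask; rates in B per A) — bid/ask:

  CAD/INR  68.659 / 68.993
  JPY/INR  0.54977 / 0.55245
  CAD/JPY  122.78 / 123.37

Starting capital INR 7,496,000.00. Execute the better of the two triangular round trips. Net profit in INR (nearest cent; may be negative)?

Net profit: INR 55,348.42

Best loop INR → JPY → CAD → INR:
INR 7,496,000.00 ÷ 0.55245 (buy JPY at ask) = JPY 13,568,649
JPY 13,568,649 ÷ 123.37 (buy CAD at ask) = CAD 109,983.37
CAD 109,983.37 × 68.659 (sell CAD at bid) = INR 7,551,348.42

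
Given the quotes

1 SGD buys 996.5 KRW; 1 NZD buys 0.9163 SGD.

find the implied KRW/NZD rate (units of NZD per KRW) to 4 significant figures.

1 KRW ÷ 996.5 = 0.00100351 SGD
0.00100351 SGD ÷ 0.9163 = 0.00109518 NZD

KRW/NZD = 0.001095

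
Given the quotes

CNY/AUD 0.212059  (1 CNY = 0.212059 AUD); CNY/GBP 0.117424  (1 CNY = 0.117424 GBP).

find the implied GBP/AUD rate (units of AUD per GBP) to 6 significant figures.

GBP/AUD = 1.80593

1 GBP ÷ 0.117424 = 8.51615 CNY
8.51615 CNY × 0.212059 = 1.80593 AUD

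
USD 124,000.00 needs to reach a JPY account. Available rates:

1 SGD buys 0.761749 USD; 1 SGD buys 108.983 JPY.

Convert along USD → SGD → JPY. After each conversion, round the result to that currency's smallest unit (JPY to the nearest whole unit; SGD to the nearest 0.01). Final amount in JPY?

USD 124,000.00 ÷ 0.761749 = SGD 162,783.28
SGD 162,783.28 × 108.983 = JPY 17,740,610

JPY 17,740,610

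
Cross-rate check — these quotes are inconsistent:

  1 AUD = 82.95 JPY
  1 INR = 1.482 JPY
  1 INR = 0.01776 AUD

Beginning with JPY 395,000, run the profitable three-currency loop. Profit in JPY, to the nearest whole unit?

Profit: JPY 2,362

Profitable loop is JPY → AUD → INR → JPY:
JPY 395,000 ÷ 82.95 = AUD 4,761.90
AUD 4,761.90 ÷ 0.01776 = INR 268,125.27
INR 268,125.27 × 1.482 = JPY 397,362
Profit = JPY 397,362 − JPY 395,000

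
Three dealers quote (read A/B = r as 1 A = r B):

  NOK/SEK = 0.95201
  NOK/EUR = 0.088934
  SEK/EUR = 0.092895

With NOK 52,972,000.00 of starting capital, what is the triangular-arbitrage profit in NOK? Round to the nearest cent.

Profitable loop is NOK → EUR → SEK → NOK:
NOK 52,972,000.00 × 0.088934 = EUR 4,711,011.85
EUR 4,711,011.85 ÷ 0.092895 = SEK 50,713,298.33
SEK 50,713,298.33 ÷ 0.95201 = NOK 53,269,711.80
Profit = NOK 53,269,711.80 − NOK 52,972,000.00

Profit: NOK 297,711.80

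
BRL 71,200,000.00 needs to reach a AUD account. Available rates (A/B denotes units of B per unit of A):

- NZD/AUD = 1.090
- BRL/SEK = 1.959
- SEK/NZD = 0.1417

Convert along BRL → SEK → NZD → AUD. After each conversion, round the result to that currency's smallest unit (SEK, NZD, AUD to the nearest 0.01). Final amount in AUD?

AUD 21,543,228.00

BRL 71,200,000.00 × 1.959 = SEK 139,480,800.00
SEK 139,480,800.00 × 0.1417 = NZD 19,764,429.36
NZD 19,764,429.36 × 1.090 = AUD 21,543,228.00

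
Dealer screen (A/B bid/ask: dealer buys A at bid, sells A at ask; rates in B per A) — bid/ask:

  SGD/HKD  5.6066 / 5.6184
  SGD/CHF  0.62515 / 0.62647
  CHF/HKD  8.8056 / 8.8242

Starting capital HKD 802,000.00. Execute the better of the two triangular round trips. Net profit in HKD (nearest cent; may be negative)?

Best loop HKD → CHF → SGD → HKD:
HKD 802,000.00 ÷ 8.8242 (buy CHF at ask) = CHF 90,886.43
CHF 90,886.43 ÷ 0.62647 (buy SGD at ask) = SGD 145,077.06
SGD 145,077.06 × 5.6066 (sell SGD at bid) = HKD 813,389.05

Net profit: HKD 11,389.05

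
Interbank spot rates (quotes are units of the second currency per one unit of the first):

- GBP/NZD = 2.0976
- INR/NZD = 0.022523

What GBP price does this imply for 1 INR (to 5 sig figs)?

INR/GBP = 0.010738

1 INR × 0.022523 = 0.022523 NZD
0.022523 NZD ÷ 2.0976 = 0.0107375 GBP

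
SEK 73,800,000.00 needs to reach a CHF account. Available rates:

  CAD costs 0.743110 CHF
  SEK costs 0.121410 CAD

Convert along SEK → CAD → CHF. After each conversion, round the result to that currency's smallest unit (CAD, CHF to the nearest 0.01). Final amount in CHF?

CHF 6,658,308.70

SEK 73,800,000.00 × 0.121410 = CAD 8,960,058.00
CAD 8,960,058.00 × 0.743110 = CHF 6,658,308.70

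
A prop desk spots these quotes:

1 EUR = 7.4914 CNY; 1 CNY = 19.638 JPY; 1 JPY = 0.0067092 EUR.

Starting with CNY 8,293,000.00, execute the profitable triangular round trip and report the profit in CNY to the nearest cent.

Profit: CNY 108,961.45

Profitable loop is CNY → EUR → JPY → CNY:
CNY 8,293,000.00 ÷ 7.4914 = EUR 1,107,002.70
EUR 1,107,002.70 ÷ 0.0067092 = JPY 164,997,719
JPY 164,997,719 ÷ 19.638 = CNY 8,401,961.45
Profit = CNY 8,401,961.45 − CNY 8,293,000.00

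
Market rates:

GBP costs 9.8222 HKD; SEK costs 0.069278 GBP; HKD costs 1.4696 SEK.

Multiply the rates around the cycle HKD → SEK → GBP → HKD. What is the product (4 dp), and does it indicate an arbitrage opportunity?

Around HKD → SEK → GBP → HKD: 1 × 1.4696 × 0.069278 × 9.8222 = 1.000008
Product ≈ 1 (deviation 0.001%, within rounding noise).

1.0000 (no arbitrage)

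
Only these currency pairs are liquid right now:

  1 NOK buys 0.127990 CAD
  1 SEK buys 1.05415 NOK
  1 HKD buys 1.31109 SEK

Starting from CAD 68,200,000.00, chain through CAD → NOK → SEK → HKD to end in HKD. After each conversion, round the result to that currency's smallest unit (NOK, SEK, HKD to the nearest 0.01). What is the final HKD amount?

HKD 385,543,528.36

CAD 68,200,000.00 ÷ 0.127990 = NOK 532,854,129.23
NOK 532,854,129.23 ÷ 1.05415 = SEK 505,482,264.60
SEK 505,482,264.60 ÷ 1.31109 = HKD 385,543,528.36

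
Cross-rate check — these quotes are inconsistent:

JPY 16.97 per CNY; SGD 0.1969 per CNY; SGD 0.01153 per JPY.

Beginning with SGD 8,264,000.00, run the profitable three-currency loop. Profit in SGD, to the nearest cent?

Profit: SGD 52,199.04

Profitable loop is SGD → JPY → CNY → SGD:
SGD 8,264,000.00 ÷ 0.01153 = JPY 716,738,942
JPY 716,738,942 ÷ 16.97 = CNY 42,235,647.72
CNY 42,235,647.72 × 0.1969 = SGD 8,316,199.04
Profit = SGD 8,316,199.04 − SGD 8,264,000.00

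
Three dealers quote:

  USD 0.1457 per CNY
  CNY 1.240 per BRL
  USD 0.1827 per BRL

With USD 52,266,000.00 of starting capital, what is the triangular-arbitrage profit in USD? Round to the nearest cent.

Profitable loop is USD → CNY → BRL → USD:
USD 52,266,000.00 ÷ 0.1457 = CNY 358,723,404.26
CNY 358,723,404.26 ÷ 1.240 = BRL 289,293,067.95
BRL 289,293,067.95 × 0.1827 = USD 52,853,843.51
Profit = USD 52,853,843.51 − USD 52,266,000.00

Profit: USD 587,843.51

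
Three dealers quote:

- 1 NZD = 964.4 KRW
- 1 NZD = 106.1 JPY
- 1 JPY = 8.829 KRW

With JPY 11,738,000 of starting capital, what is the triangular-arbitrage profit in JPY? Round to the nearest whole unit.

Profitable loop is JPY → NZD → KRW → JPY:
JPY 11,738,000 ÷ 106.1 = NZD 110,631.48
NZD 110,631.48 × 964.4 = KRW 106,692,999
KRW 106,692,999 ÷ 8.829 = JPY 12,084,381
Profit = JPY 12,084,381 − JPY 11,738,000

Profit: JPY 346,381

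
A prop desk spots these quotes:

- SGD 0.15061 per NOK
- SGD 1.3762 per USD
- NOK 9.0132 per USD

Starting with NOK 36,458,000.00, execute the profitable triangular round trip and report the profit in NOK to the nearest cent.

Profit: NOK 502,818.28

Profitable loop is NOK → USD → SGD → NOK:
NOK 36,458,000.00 ÷ 9.0132 = USD 4,044,956.29
USD 4,044,956.29 × 1.3762 = SGD 5,566,668.84
SGD 5,566,668.84 ÷ 0.15061 = NOK 36,960,818.28
Profit = NOK 36,960,818.28 − NOK 36,458,000.00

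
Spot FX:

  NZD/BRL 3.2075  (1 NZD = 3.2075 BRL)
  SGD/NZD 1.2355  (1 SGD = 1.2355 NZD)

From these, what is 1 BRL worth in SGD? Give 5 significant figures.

BRL/SGD = 0.25234

1 BRL ÷ 3.2075 = 0.311769 NZD
0.311769 NZD ÷ 1.2355 = 0.252343 SGD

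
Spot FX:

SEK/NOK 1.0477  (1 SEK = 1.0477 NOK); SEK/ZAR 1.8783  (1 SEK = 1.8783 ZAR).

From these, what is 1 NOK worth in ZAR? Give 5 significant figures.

NOK/ZAR = 1.7928

1 NOK ÷ 1.0477 = 0.954472 SEK
0.954472 SEK × 1.8783 = 1.79278 ZAR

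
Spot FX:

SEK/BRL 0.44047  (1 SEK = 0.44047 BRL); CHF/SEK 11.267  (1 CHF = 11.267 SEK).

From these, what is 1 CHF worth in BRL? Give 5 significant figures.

1 CHF × 11.267 = 11.267 SEK
11.267 SEK × 0.44047 = 4.96278 BRL

CHF/BRL = 4.9628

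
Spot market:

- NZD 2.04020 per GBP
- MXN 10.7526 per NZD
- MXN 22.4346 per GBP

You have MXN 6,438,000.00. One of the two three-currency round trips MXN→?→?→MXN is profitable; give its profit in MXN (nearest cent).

Profit: MXN 145,897.63

Profitable loop is MXN → NZD → GBP → MXN:
MXN 6,438,000.00 ÷ 10.7526 = NZD 598,738.91
NZD 598,738.91 ÷ 2.04020 = GBP 293,470.69
GBP 293,470.69 × 22.4346 = MXN 6,583,897.63
Profit = MXN 6,583,897.63 − MXN 6,438,000.00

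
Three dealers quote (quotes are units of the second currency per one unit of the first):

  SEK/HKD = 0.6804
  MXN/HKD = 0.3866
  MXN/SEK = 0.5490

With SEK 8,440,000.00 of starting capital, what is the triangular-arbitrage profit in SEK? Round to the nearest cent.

Profit: SEK 295,095.29

Profitable loop is SEK → MXN → HKD → SEK:
SEK 8,440,000.00 ÷ 0.5490 = MXN 15,373,406.19
MXN 15,373,406.19 × 0.3866 = HKD 5,943,358.83
HKD 5,943,358.83 ÷ 0.6804 = SEK 8,735,095.29
Profit = SEK 8,735,095.29 − SEK 8,440,000.00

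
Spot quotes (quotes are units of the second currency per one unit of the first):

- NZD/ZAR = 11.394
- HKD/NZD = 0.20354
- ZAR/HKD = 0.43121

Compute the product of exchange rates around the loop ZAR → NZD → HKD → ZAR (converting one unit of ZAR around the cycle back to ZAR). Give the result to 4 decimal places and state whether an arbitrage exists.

1.0000 (no arbitrage)

Around ZAR → NZD → HKD → ZAR: 1 ÷ 11.394 ÷ 0.20354 ÷ 0.43121 = 0.999966
Product ≈ 1 (deviation 0.003%, within rounding noise).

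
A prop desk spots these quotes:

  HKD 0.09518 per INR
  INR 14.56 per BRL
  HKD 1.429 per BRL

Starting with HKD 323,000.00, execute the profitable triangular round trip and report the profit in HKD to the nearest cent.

Profitable loop is HKD → INR → BRL → HKD:
HKD 323,000.00 ÷ 0.09518 = INR 3,393,570.08
INR 3,393,570.08 ÷ 14.56 = BRL 233,074.87
BRL 233,074.87 × 1.429 = HKD 333,063.99
Profit = HKD 333,063.99 − HKD 323,000.00

Profit: HKD 10,063.99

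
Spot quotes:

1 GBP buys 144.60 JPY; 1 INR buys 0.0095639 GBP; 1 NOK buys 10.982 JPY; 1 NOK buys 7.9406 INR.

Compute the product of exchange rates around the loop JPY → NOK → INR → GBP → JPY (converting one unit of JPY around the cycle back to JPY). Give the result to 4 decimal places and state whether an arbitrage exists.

Around JPY → NOK → INR → GBP → JPY: 1 ÷ 10.982 × 7.9406 × 0.0095639 × 144.60 = 0.999943
Product ≈ 1 (deviation 0.006%, within rounding noise).

0.9999 (no arbitrage)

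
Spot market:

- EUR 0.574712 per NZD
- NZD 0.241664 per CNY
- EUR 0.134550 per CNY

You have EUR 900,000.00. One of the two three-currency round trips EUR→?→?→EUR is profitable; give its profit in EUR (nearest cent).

Profit: EUR 29,011.38

Profitable loop is EUR → CNY → NZD → EUR:
EUR 900,000.00 ÷ 0.134550 = CNY 6,688,963.21
CNY 6,688,963.21 × 0.241664 = NZD 1,616,481.61
NZD 1,616,481.61 × 0.574712 = EUR 929,011.38
Profit = EUR 929,011.38 − EUR 900,000.00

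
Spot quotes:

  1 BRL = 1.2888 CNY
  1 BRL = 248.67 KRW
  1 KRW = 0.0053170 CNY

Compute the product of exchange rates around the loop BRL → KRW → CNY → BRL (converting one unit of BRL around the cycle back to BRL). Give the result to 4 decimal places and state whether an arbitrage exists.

Around BRL → KRW → CNY → BRL: 1 × 248.67 × 0.0053170 ÷ 1.2888 = 1.025899
Product > 1; profitable direction is BRL → KRW → CNY → BRL.

1.0259 (arbitrage exists)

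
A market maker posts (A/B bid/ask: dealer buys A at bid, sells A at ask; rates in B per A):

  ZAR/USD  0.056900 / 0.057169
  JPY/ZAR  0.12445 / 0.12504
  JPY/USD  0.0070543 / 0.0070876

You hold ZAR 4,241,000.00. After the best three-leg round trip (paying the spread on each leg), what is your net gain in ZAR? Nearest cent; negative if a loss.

Net result: ZAR -3,826.57 (no profitable arbitrage after spreads)

Best loop ZAR → USD → JPY → ZAR:
ZAR 4,241,000.00 × 0.056900 (sell ZAR at bid) = USD 241,312.90
USD 241,312.90 ÷ 0.0070876 (buy JPY at ask) = JPY 34,047,195
JPY 34,047,195 × 0.12445 (sell JPY at bid) = ZAR 4,237,173.43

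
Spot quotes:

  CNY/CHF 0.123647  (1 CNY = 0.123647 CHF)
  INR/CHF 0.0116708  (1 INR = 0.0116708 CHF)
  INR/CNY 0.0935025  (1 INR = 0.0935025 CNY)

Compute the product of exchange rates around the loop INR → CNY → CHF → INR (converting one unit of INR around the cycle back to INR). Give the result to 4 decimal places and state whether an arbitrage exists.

0.9906 (arbitrage exists)

Around INR → CNY → CHF → INR: 1 × 0.0935025 × 0.123647 ÷ 0.0116708 = 0.990618
Product < 1; profitable direction is INR → CHF → CNY → INR.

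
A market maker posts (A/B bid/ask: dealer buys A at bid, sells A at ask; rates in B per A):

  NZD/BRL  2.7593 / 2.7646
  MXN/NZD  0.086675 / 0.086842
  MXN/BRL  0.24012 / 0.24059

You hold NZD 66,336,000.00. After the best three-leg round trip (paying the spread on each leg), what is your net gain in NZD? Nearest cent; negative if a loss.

Best loop NZD → MXN → BRL → NZD:
NZD 66,336,000.00 ÷ 0.086842 (buy MXN at ask) = MXN 763,870,016.81
MXN 763,870,016.81 × 0.24012 (sell MXN at bid) = BRL 183,420,468.44
BRL 183,420,468.44 ÷ 2.7646 (buy NZD at ask) = NZD 66,346,114.60

Net profit: NZD 10,114.60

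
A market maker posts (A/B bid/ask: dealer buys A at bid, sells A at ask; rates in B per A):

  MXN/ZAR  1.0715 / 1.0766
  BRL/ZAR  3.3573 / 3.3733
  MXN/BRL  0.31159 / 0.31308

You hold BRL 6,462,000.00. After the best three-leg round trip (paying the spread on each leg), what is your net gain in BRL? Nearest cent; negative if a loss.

Best loop BRL → MXN → ZAR → BRL:
BRL 6,462,000.00 ÷ 0.31308 (buy MXN at ask) = MXN 20,640,091.99
MXN 20,640,091.99 × 1.0715 (sell MXN at bid) = ZAR 22,115,858.57
ZAR 22,115,858.57 ÷ 3.3733 (buy BRL at ask) = BRL 6,556,149.34

Net profit: BRL 94,149.34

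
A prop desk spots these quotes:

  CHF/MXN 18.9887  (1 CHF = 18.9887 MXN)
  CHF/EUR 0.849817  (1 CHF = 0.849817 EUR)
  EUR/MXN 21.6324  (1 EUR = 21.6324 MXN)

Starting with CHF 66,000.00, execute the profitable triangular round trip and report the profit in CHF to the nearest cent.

Profit: CHF 2,172.47

Profitable loop is CHF → MXN → EUR → CHF:
CHF 66,000.00 × 18.9887 = MXN 1,253,254.20
MXN 1,253,254.20 ÷ 21.6324 = EUR 57,934.13
EUR 57,934.13 ÷ 0.849817 = CHF 68,172.47
Profit = CHF 68,172.47 − CHF 66,000.00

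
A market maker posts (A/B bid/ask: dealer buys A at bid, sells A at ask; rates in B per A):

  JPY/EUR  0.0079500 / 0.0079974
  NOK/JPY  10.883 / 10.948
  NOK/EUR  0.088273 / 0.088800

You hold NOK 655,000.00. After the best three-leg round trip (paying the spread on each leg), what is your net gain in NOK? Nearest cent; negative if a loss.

Net profit: NOK 5,367.33

Best loop NOK → EUR → JPY → NOK:
NOK 655,000.00 × 0.088273 (sell NOK at bid) = EUR 57,818.82
EUR 57,818.82 ÷ 0.0079974 (buy JPY at ask) = JPY 7,229,702
JPY 7,229,702 ÷ 10.948 (buy NOK at ask) = NOK 660,367.33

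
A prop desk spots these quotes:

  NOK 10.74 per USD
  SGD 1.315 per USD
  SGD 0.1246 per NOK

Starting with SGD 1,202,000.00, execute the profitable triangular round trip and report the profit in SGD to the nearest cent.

Profit: SGD 21,210.04

Profitable loop is SGD → USD → NOK → SGD:
SGD 1,202,000.00 ÷ 1.315 = USD 914,068.44
USD 914,068.44 × 10.74 = NOK 9,817,095.06
NOK 9,817,095.06 × 0.1246 = SGD 1,223,210.04
Profit = SGD 1,223,210.04 − SGD 1,202,000.00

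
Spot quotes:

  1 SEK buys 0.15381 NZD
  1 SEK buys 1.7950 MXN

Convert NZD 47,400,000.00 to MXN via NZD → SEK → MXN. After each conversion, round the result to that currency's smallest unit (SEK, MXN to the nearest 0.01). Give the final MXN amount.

NZD 47,400,000.00 ÷ 0.15381 = SEK 308,172,420.52
SEK 308,172,420.52 × 1.7950 = MXN 553,169,494.83

MXN 553,169,494.83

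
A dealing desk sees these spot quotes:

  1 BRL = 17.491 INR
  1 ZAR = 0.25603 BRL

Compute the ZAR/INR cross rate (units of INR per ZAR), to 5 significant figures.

1 ZAR × 0.25603 = 0.25603 BRL
0.25603 BRL × 17.491 = 4.47822 INR

ZAR/INR = 4.4782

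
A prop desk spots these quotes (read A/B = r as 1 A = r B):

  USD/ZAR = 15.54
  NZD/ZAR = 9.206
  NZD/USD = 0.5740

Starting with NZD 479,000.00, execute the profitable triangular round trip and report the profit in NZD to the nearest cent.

Profit: NZD 15,360.29

Profitable loop is NZD → ZAR → USD → NZD:
NZD 479,000.00 × 9.206 = ZAR 4,409,674.00
ZAR 4,409,674.00 ÷ 15.54 = USD 283,762.81
USD 283,762.81 ÷ 0.5740 = NZD 494,360.29
Profit = NZD 494,360.29 − NZD 479,000.00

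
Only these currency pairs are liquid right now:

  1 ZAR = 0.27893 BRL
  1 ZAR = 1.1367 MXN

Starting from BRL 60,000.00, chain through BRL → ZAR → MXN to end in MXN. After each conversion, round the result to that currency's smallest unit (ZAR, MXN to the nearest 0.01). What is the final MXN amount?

MXN 244,512.96

BRL 60,000.00 ÷ 0.27893 = ZAR 215,107.73
ZAR 215,107.73 × 1.1367 = MXN 244,512.96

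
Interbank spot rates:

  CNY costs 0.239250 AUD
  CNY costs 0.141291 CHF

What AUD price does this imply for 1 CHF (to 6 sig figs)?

CHF/AUD = 1.69331

1 CHF ÷ 0.141291 = 7.07759 CNY
7.07759 CNY × 0.239250 = 1.69331 AUD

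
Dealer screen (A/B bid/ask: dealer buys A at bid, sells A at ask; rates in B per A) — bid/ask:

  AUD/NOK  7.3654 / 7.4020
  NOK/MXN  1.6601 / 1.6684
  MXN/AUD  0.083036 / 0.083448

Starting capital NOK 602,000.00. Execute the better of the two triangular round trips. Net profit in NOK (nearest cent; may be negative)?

Best loop NOK → MXN → AUD → NOK:
NOK 602,000.00 × 1.6601 (sell NOK at bid) = MXN 999,380.20
MXN 999,380.20 × 0.083036 (sell MXN at bid) = AUD 82,984.53
AUD 82,984.53 × 7.3654 (sell AUD at bid) = NOK 611,214.29

Net profit: NOK 9,214.29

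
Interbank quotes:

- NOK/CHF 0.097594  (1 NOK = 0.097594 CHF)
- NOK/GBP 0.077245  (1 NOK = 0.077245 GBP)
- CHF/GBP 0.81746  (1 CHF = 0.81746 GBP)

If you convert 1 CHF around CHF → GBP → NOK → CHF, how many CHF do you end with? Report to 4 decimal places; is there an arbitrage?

1.0328 (arbitrage exists)

Around CHF → GBP → NOK → CHF: 1 × 0.81746 ÷ 0.077245 × 0.097594 = 1.032807
Product > 1; profitable direction is CHF → GBP → NOK → CHF.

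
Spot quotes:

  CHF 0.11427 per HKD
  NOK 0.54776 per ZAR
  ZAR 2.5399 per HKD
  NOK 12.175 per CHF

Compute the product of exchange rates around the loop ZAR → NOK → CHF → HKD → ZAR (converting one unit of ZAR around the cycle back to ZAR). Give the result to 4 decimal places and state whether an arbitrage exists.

Around ZAR → NOK → CHF → HKD → ZAR: 1 × 0.54776 ÷ 12.175 ÷ 0.11427 × 2.5399 = 1.000013
Product ≈ 1 (deviation 0.001%, within rounding noise).

1.0000 (no arbitrage)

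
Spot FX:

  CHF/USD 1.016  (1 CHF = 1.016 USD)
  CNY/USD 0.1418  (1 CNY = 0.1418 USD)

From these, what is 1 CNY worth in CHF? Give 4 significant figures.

1 CNY × 0.1418 = 0.1418 USD
0.1418 USD ÷ 1.016 = 0.139567 CHF

CNY/CHF = 0.1396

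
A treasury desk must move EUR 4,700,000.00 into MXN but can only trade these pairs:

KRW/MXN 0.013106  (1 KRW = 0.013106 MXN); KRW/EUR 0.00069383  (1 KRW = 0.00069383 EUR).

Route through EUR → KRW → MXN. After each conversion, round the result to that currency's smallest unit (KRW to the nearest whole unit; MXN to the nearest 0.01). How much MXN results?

EUR 4,700,000.00 ÷ 0.00069383 = KRW 6,773,993,630
KRW 6,773,993,630 × 0.013106 = MXN 88,779,960.51

MXN 88,779,960.51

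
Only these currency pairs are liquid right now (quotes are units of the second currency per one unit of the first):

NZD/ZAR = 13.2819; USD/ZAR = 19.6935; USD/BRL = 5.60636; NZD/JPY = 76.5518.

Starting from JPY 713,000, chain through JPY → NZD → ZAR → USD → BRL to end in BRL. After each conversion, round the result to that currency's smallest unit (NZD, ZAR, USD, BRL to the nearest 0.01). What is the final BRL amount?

JPY 713,000 ÷ 76.5518 = NZD 9,313.95
NZD 9,313.95 × 13.2819 = ZAR 123,706.95
ZAR 123,706.95 ÷ 19.6935 = USD 6,281.61
USD 6,281.61 × 5.60636 = BRL 35,216.97

BRL 35,216.97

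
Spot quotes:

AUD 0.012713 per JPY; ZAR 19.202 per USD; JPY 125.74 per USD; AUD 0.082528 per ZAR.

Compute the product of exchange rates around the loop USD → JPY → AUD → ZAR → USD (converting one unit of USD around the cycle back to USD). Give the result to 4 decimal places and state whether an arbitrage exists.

Around USD → JPY → AUD → ZAR → USD: 1 × 125.74 × 0.012713 ÷ 0.082528 ÷ 19.202 = 1.008727
Product > 1; profitable direction is USD → JPY → AUD → ZAR → USD.

1.0087 (arbitrage exists)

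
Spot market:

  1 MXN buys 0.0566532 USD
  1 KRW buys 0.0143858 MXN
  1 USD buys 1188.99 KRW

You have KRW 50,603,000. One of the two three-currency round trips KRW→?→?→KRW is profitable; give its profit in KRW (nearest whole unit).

Profit: KRW 1,617,328

Profitable loop is KRW → USD → MXN → KRW:
KRW 50,603,000 ÷ 1188.99 = USD 42,559.65
USD 42,559.65 ÷ 0.0566532 = MXN 751,231.20
MXN 751,231.20 ÷ 0.0143858 = KRW 52,220,328
Profit = KRW 52,220,328 − KRW 50,603,000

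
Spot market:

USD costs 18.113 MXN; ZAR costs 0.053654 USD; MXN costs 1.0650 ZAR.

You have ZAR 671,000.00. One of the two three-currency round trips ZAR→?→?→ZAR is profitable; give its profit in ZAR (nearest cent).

Profitable loop is ZAR → USD → MXN → ZAR:
ZAR 671,000.00 × 0.053654 = USD 36,001.83
USD 36,001.83 × 18.113 = MXN 652,101.22
MXN 652,101.22 × 1.0650 = ZAR 694,487.80
Profit = ZAR 694,487.80 − ZAR 671,000.00

Profit: ZAR 23,487.80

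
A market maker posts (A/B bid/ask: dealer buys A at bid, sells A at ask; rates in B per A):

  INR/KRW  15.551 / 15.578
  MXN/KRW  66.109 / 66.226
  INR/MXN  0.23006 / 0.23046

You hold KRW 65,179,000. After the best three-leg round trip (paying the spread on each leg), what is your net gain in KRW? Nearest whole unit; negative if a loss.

Net profit: KRW 1,232,292

Best loop KRW → MXN → INR → KRW:
KRW 65,179,000 ÷ 66.226 (buy MXN at ask) = MXN 984,190.50
MXN 984,190.50 ÷ 0.23046 (buy INR at ask) = INR 4,270,548.03
INR 4,270,548.03 × 15.551 (sell INR at bid) = KRW 66,411,292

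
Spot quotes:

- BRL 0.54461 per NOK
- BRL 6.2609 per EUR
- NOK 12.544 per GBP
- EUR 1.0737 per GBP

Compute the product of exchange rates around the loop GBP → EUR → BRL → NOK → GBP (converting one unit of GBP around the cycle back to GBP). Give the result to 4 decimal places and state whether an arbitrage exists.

Around GBP → EUR → BRL → NOK → GBP: 1 × 1.0737 × 6.2609 ÷ 0.54461 ÷ 12.544 = 0.984007
Product < 1; profitable direction is GBP → NOK → BRL → EUR → GBP.

0.9840 (arbitrage exists)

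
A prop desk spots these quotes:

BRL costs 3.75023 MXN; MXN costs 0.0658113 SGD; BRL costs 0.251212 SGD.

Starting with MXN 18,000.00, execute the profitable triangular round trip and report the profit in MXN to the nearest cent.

Profitable loop is MXN → BRL → SGD → MXN:
MXN 18,000.00 ÷ 3.75023 = BRL 4,799.71
BRL 4,799.71 × 0.251212 = SGD 1,205.74
SGD 1,205.74 ÷ 0.0658113 = MXN 18,321.23
Profit = MXN 18,321.23 − MXN 18,000.00

Profit: MXN 321.23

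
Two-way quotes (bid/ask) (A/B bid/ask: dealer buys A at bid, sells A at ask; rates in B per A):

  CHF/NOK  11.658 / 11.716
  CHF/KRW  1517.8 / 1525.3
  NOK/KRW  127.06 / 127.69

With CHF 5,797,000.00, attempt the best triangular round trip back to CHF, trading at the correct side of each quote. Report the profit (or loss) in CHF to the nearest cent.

Net profit: CHF 84,411.94

Best loop CHF → KRW → NOK → CHF:
CHF 5,797,000.00 × 1517.8 (sell CHF at bid) = KRW 8,798,686,600
KRW 8,798,686,600 ÷ 127.69 (buy NOK at ask) = NOK 68,906,622.29
NOK 68,906,622.29 ÷ 11.716 (buy CHF at ask) = CHF 5,881,411.94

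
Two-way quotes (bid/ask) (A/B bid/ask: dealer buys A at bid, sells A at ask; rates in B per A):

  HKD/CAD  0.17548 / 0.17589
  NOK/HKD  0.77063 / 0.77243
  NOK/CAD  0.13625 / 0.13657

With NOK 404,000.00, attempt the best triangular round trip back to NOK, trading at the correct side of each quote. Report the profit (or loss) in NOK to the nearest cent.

Best loop NOK → CAD → HKD → NOK:
NOK 404,000.00 × 0.13625 (sell NOK at bid) = CAD 55,045.00
CAD 55,045.00 ÷ 0.17589 (buy HKD at ask) = HKD 312,951.28
HKD 312,951.28 ÷ 0.77243 (buy NOK at ask) = NOK 405,151.63

Net profit: NOK 1,151.63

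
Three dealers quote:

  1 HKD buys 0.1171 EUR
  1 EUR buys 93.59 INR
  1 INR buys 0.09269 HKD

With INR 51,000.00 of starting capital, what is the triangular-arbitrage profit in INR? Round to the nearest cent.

Profit: INR 807.11

Profitable loop is INR → HKD → EUR → INR:
INR 51,000.00 × 0.09269 = HKD 4,727.19
HKD 4,727.19 × 0.1171 = EUR 553.55
EUR 553.55 × 93.59 = INR 51,807.11
Profit = INR 51,807.11 − INR 51,000.00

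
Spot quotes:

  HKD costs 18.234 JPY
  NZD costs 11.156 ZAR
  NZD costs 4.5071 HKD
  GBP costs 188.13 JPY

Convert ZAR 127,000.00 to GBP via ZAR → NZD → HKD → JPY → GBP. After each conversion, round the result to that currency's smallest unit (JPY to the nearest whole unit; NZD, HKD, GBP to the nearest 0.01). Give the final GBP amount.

ZAR 127,000.00 ÷ 11.156 = NZD 11,384.01
NZD 11,384.01 × 4.5071 = HKD 51,308.87
HKD 51,308.87 × 18.234 = JPY 935,566
JPY 935,566 ÷ 188.13 = GBP 4,972.98

GBP 4,972.98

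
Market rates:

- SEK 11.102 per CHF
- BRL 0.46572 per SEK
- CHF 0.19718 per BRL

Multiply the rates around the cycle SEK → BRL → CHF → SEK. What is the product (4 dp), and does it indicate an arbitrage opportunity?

1.0195 (arbitrage exists)

Around SEK → BRL → CHF → SEK: 1 × 0.46572 × 0.19718 × 11.102 = 1.019504
Product > 1; profitable direction is SEK → BRL → CHF → SEK.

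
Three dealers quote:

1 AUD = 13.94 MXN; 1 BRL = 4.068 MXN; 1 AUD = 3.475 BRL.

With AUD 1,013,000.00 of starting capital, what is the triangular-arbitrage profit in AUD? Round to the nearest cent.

Profit: AUD 14,264.84

Profitable loop is AUD → BRL → MXN → AUD:
AUD 1,013,000.00 × 3.475 = BRL 3,520,175.00
BRL 3,520,175.00 × 4.068 = MXN 14,320,071.90
MXN 14,320,071.90 ÷ 13.94 = AUD 1,027,264.84
Profit = AUD 1,027,264.84 − AUD 1,013,000.00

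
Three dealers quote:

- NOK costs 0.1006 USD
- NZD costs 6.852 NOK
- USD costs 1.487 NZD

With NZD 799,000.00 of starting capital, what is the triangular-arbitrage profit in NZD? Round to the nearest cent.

Profitable loop is NZD → NOK → USD → NZD:
NZD 799,000.00 × 6.852 = NOK 5,474,748.00
NOK 5,474,748.00 × 0.1006 = USD 550,759.65
USD 550,759.65 × 1.487 = NZD 818,979.60
Profit = NZD 818,979.60 − NZD 799,000.00

Profit: NZD 19,979.60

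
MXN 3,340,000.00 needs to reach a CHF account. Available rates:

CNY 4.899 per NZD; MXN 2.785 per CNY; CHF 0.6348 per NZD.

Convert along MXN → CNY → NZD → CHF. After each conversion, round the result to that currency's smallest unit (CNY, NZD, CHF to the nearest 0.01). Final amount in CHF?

CHF 155,399.90

MXN 3,340,000.00 ÷ 2.785 = CNY 1,199,281.87
CNY 1,199,281.87 ÷ 4.899 = NZD 244,801.36
NZD 244,801.36 × 0.6348 = CHF 155,399.90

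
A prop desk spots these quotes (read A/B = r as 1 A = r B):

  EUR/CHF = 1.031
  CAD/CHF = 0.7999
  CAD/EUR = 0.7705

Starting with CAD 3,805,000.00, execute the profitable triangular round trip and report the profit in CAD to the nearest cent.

Profit: CAD 26,413.72

Profitable loop is CAD → CHF → EUR → CAD:
CAD 3,805,000.00 × 0.7999 = CHF 3,043,619.50
CHF 3,043,619.50 ÷ 1.031 = EUR 2,952,104.27
EUR 2,952,104.27 ÷ 0.7705 = CAD 3,831,413.72
Profit = CAD 3,831,413.72 − CAD 3,805,000.00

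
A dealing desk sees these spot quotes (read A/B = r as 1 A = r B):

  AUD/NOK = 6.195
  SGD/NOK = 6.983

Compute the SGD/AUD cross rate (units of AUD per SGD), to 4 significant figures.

1 SGD × 6.983 = 6.983 NOK
6.983 NOK ÷ 6.195 = 1.1272 AUD

SGD/AUD = 1.127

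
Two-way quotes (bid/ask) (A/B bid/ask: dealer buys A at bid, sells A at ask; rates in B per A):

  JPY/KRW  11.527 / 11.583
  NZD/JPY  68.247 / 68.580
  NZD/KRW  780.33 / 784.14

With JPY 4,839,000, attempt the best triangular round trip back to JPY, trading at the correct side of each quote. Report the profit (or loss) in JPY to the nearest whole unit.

Best loop JPY → KRW → NZD → JPY:
JPY 4,839,000 × 11.527 (sell JPY at bid) = KRW 55,779,153
KRW 55,779,153 ÷ 784.14 (buy NZD at ask) = NZD 71,134.18
NZD 71,134.18 × 68.247 (sell NZD at bid) = JPY 4,854,694

Net profit: JPY 15,694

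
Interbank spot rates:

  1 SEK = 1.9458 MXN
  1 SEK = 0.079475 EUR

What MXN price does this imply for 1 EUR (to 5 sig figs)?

1 EUR ÷ 0.079475 = 12.5826 SEK
12.5826 SEK × 1.9458 = 24.4832 MXN

EUR/MXN = 24.483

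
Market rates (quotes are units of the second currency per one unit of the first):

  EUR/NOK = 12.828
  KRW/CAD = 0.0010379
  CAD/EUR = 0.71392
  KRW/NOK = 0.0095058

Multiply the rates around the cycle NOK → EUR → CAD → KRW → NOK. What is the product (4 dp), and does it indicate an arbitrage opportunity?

Around NOK → EUR → CAD → KRW → NOK: 1 ÷ 12.828 ÷ 0.71392 ÷ 0.0010379 × 0.0095058 = 1.000057
Product ≈ 1 (deviation 0.006%, within rounding noise).

1.0001 (no arbitrage)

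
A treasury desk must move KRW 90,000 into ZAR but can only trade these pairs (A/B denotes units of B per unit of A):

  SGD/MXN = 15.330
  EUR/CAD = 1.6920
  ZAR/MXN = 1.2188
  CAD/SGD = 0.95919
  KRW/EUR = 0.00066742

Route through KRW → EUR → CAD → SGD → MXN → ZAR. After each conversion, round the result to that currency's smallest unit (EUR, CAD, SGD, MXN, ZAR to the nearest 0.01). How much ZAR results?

ZAR 1,226.22

KRW 90,000 × 0.00066742 = EUR 60.07
EUR 60.07 × 1.6920 = CAD 101.64
CAD 101.64 × 0.95919 = SGD 97.49
SGD 97.49 × 15.330 = MXN 1,494.52
MXN 1,494.52 ÷ 1.2188 = ZAR 1,226.22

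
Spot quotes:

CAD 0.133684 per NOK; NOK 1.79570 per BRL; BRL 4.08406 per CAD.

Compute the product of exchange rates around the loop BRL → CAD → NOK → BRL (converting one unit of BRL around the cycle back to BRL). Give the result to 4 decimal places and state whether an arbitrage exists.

1.0200 (arbitrage exists)

Around BRL → CAD → NOK → BRL: 1 ÷ 4.08406 ÷ 0.133684 ÷ 1.79570 = 1.019987
Product > 1; profitable direction is BRL → CAD → NOK → BRL.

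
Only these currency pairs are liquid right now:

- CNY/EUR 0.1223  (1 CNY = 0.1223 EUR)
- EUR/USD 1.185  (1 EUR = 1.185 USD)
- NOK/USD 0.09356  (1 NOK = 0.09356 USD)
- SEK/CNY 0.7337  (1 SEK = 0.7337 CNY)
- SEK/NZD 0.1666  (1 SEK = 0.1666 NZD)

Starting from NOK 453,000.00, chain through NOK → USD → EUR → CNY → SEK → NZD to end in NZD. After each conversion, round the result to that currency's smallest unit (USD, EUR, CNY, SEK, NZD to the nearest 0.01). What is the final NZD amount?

NZD 66,404.88

NOK 453,000.00 × 0.09356 = USD 42,382.68
USD 42,382.68 ÷ 1.185 = EUR 35,765.97
EUR 35,765.97 ÷ 0.1223 = CNY 292,444.56
CNY 292,444.56 ÷ 0.7337 = SEK 398,588.74
SEK 398,588.74 × 0.1666 = NZD 66,404.88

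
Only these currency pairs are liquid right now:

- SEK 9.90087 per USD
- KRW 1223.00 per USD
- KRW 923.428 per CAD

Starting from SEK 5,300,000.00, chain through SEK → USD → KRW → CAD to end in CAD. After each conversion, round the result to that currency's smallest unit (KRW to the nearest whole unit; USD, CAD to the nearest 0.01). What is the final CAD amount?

CAD 708,966.85

SEK 5,300,000.00 ÷ 9.90087 = USD 535,306.49
USD 535,306.49 × 1223.00 = KRW 654,679,837
KRW 654,679,837 ÷ 923.428 = CAD 708,966.85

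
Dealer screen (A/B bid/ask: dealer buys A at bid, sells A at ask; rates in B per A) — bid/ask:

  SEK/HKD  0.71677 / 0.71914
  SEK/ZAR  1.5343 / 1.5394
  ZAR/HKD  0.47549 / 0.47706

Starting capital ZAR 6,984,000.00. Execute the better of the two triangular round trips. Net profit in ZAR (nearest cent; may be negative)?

Net profit: ZAR 101,042.47

Best loop ZAR → HKD → SEK → ZAR:
ZAR 6,984,000.00 × 0.47549 (sell ZAR at bid) = HKD 3,320,822.16
HKD 3,320,822.16 ÷ 0.71914 (buy SEK at ask) = SEK 4,617,768.67
SEK 4,617,768.67 × 1.5343 (sell SEK at bid) = ZAR 7,085,042.47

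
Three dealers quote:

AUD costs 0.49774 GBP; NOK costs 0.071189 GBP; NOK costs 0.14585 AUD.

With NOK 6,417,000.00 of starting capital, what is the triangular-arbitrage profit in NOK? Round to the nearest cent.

Profit: NOK 126,771.47

Profitable loop is NOK → AUD → GBP → NOK:
NOK 6,417,000.00 × 0.14585 = AUD 935,919.45
AUD 935,919.45 × 0.49774 = GBP 465,844.55
GBP 465,844.55 ÷ 0.071189 = NOK 6,543,771.47
Profit = NOK 6,543,771.47 − NOK 6,417,000.00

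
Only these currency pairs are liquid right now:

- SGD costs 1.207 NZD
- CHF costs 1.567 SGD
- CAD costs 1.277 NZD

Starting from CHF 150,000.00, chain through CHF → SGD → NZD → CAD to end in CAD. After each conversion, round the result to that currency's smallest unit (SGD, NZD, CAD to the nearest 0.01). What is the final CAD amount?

CHF 150,000.00 × 1.567 = SGD 235,050.00
SGD 235,050.00 × 1.207 = NZD 283,705.35
NZD 283,705.35 ÷ 1.277 = CAD 222,165.51

CAD 222,165.51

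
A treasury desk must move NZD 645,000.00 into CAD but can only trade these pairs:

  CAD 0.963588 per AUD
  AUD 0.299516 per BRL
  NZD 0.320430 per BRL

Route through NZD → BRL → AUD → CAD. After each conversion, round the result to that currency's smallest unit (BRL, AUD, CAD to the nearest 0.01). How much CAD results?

NZD 645,000.00 ÷ 0.320430 = BRL 2,012,920.14
BRL 2,012,920.14 × 0.299516 = AUD 602,901.79
AUD 602,901.79 × 0.963588 = CAD 580,948.93

CAD 580,948.93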